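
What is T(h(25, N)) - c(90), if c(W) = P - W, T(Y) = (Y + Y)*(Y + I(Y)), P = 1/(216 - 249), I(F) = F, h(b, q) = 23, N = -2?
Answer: 72799/33 ≈ 2206.0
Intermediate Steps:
P = -1/33 (P = 1/(-33) = -1/33 ≈ -0.030303)
T(Y) = 4*Y**2 (T(Y) = (Y + Y)*(Y + Y) = (2*Y)*(2*Y) = 4*Y**2)
c(W) = -1/33 - W
T(h(25, N)) - c(90) = 4*23**2 - (-1/33 - 1*90) = 4*529 - (-1/33 - 90) = 2116 - 1*(-2971/33) = 2116 + 2971/33 = 72799/33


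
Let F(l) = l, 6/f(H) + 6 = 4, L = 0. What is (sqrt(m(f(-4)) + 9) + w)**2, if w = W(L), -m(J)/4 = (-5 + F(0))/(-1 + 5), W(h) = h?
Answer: 14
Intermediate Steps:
f(H) = -3 (f(H) = 6/(-6 + 4) = 6/(-2) = 6*(-1/2) = -3)
m(J) = 5 (m(J) = -4*(-5 + 0)/(-1 + 5) = -(-20)/4 = -4*(-5/4) = 5)
w = 0
(sqrt(m(f(-4)) + 9) + w)**2 = (sqrt(5 + 9) + 0)**2 = (sqrt(14) + 0)**2 = (sqrt(14))**2 = 14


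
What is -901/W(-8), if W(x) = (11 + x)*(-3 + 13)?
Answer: -901/30 ≈ -30.033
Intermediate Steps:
W(x) = 110 + 10*x (W(x) = (11 + x)*10 = 110 + 10*x)
-901/W(-8) = -901/(110 + 10*(-8)) = -901/(110 - 80) = -901/30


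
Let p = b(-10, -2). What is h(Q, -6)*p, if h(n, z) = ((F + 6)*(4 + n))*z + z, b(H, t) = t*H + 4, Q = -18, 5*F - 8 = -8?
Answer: 11952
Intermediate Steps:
F = 0 (F = 8/5 + (⅕)*(-8) = 8/5 - 8/5 = 0)
b(H, t) = 4 + H*t (b(H, t) = H*t + 4 = 4 + H*t)
h(n, z) = z + z*(24 + 6*n) (h(n, z) = ((0 + 6)*(4 + n))*z + z = (6*(4 + n))*z + z = (24 + 6*n)*z + z = z*(24 + 6*n) + z = z + z*(24 + 6*n))
p = 24 (p = 4 - 10*(-2) = 4 + 20 = 24)
h(Q, -6)*p = -6*(25 + 6*(-18))*24 = -6*(25 - 108)*24 = -6*(-83)*24 = 498*24 = 11952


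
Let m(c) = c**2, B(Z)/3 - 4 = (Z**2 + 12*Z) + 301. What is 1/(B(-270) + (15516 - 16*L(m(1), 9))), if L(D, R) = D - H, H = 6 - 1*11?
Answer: 1/225315 ≈ 4.4382e-6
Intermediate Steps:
H = -5 (H = 6 - 11 = -5)
B(Z) = 915 + 3*Z**2 + 36*Z (B(Z) = 12 + 3*((Z**2 + 12*Z) + 301) = 12 + 3*(301 + Z**2 + 12*Z) = 12 + (903 + 3*Z**2 + 36*Z) = 915 + 3*Z**2 + 36*Z)
L(D, R) = 5 + D (L(D, R) = D - 1*(-5) = D + 5 = 5 + D)
1/(B(-270) + (15516 - 16*L(m(1), 9))) = 1/((915 + 3*(-270)**2 + 36*(-270)) + (15516 - 16*(5 + 1**2))) = 1/((915 + 3*72900 - 9720) + (15516 - 16*(5 + 1))) = 1/((915 + 218700 - 9720) + (15516 - 16*6)) = 1/(209895 + (15516 - 96)) = 1/(209895 + 15420) = 1/225315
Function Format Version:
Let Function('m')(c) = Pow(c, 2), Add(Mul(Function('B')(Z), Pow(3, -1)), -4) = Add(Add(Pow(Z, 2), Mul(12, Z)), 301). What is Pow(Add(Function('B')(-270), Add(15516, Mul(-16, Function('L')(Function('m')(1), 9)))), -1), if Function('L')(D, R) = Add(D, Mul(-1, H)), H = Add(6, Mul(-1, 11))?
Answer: Rational(1, 225315) ≈ 4.4382e-6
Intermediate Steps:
H = -5 (H = Add(6, -11) = -5)
Function('B')(Z) = Add(915, Mul(3, Pow(Z, 2)), Mul(36, Z)) (Function('B')(Z) = Add(12, Mul(3, Add(Add(Pow(Z, 2), Mul(12, Z)), 301))) = Add(12, Mul(3, Add(301, Pow(Z, 2), Mul(12, Z)))) = Add(12, Add(903, Mul(3, Pow(Z, 2)), Mul(36, Z))) = Add(915, Mul(3, Pow(Z, 2)), Mul(36, Z)))
Function('L')(D, R) = Add(5, D) (Function('L')(D, R) = Add(D, Mul(-1, -5)) = Add(D, 5) = Add(5, D))
Pow(Add(Function('B')(-270), Add(15516, Mul(-16, Function('L')(Function('m')(1), 9)))), -1) = Pow(Add(Add(915, Mul(3, Pow(-270, 2)), Mul(36, -270)), Add(15516, Mul(-16, Add(5, Pow(1, 2))))), -1) = Pow(Add(Add(915, Mul(3, 72900), -9720), Add(15516, Mul(-16, Add(5, 1)))), -1) = Pow(Add(Add(915, 218700, -9720), Add(15516, Mul(-16, 6))), -1) = Pow(Add(209895, Add(15516, -96)), -1) = Pow(Add(209895, 15420), -1) = Pow(225315, -1) = Rational(1, 225315)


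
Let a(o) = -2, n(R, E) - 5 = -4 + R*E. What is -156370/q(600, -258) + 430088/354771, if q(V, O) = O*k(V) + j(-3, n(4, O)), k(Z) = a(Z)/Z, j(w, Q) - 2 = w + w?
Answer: 2773844587316/55699047 ≈ 49801.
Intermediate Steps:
n(R, E) = 1 + E*R (n(R, E) = 5 + (-4 + R*E) = 5 + (-4 + E*R) = 1 + E*R)
j(w, Q) = 2 + 2*w (j(w, Q) = 2 + (w + w) = 2 + 2*w)
k(Z) = -2/Z
q(V, O) = -4 - 2*O/V (q(V, O) = O*(-2/V) + (2 + 2*(-3)) = -2*O/V + (2 - 6) = -2*O/V - 4 = -4 - 2*O/V)
-156370/q(600, -258) + 430088/354771 = -156370/(-4 - 2*(-258)/600) + 430088/354771 = -156370/(-4 - 2*(-258)*1/600) + 430088*(1/354771) = -156370/(-4 + 43/50) + 430088/354771 = -156370/(-157/50) + 430088/354771 = -156370*(-50/157) + 430088/354771 = 7818500/157 + 430088/354771 = 2773844587316/55699047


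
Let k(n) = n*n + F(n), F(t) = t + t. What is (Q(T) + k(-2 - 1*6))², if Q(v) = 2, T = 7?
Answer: 2500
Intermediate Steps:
F(t) = 2*t
k(n) = n² + 2*n (k(n) = n*n + 2*n = n² + 2*n)
(Q(T) + k(-2 - 1*6))² = (2 + (-2 - 1*6)*(2 + (-2 - 1*6)))² = (2 + (-2 - 6)*(2 + (-2 - 6)))² = (2 - 8*(2 - 8))² = (2 - 8*(-6))² = (2 + 48)² = 50² = 2500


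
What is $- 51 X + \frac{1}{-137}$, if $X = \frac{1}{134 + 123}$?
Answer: $- \frac{7244}{35209} \approx -0.20574$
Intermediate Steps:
$X = \frac{1}{257} \approx 0.0038911$
$- 51 X + \frac{1}{-137} = \left(-51\right) \frac{1}{257} + \frac{1}{-137} = - \frac{51}{257} - \frac{1}{137} = - \frac{7244}{35209}$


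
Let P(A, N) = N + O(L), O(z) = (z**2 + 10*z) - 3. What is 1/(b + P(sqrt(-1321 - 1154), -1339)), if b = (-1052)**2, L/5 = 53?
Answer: 1/1178237 ≈ 8.4873e-7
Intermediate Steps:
L = 265 (L = 5*53 = 265)
b = 1106704
O(z) = -3 + z**2 + 10*z
P(A, N) = 72872 + N (P(A, N) = N + (-3 + 265**2 + 10*265) = N + (-3 + 70225 + 2650) = N + 72872 = 72872 + N)
1/(b + P(sqrt(-1321 - 1154), -1339)) = 1/(1106704 + (72872 - 1339)) = 1/(1106704 + 71533) = 1/1178237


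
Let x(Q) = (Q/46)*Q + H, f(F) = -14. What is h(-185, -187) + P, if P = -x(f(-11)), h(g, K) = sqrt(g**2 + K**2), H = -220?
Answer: 4962/23 + sqrt(69194) ≈ 478.79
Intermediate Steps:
h(g, K) = sqrt(K**2 + g**2)
x(Q) = -220 + Q**2/46 (x(Q) = (Q/46)*Q - 220 = Q**2/46 - 220 = -220 + Q**2/46)
P = 4962/23 (P = -(-220 + (1/46)*(-14)**2) = -(-220 + (1/46)*196) = -(-220 + 98/23) = -1*(-4962/23) = 4962/23 ≈ 215.74)
h(-185, -187) + P = sqrt((-187)**2 + (-185)**2) + 4962/23 = sqrt(34969 + 34225) + 4962/23 = sqrt(69194) + 4962/23 = 4962/23 + sqrt(69194)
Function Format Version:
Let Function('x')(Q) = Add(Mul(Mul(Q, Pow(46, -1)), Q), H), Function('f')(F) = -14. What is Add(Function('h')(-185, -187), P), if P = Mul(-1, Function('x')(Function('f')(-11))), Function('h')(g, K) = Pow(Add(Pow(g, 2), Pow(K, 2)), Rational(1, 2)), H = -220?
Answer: Add(Rational(4962, 23), Pow(69194, Rational(1, 2))) ≈ 478.79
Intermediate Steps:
Function('h')(g, K) = Pow(Add(Pow(K, 2), Pow(g, 2)), Rational(1, 2))
Function('x')(Q) = Add(-220, Mul(Rational(1, 46), Pow(Q, 2))) (Function('x')(Q) = Add(Mul(Mul(Q, Pow(46, -1)), Q), -220) = Add(Mul(Mul(Q, Rational(1, 46)), Q), -220) = Add(Mul(Mul(Rational(1, 46), Q), Q), -220) = Add(Mul(Rational(1, 46), Pow(Q, 2)), -220) = Add(-220, Mul(Rational(1, 46), Pow(Q, 2))))
P = Rational(4962, 23) (P = Mul(-1, Add(-220, Mul(Rational(1, 46), Pow(-14, 2)))) = Mul(-1, Add(-220, Mul(Rational(1, 46), 196))) = Mul(-1, Add(-220, Rational(98, 23))) = Mul(-1, Rational(-4962, 23)) = Rational(4962, 23) ≈ 215.74)
Add(Function('h')(-185, -187), P) = Add(Pow(Add(Pow(-187, 2), Pow(-185, 2)), Rational(1, 2)), Rational(4962, 23)) = Add(Pow(Add(34969, 34225), Rational(1, 2)), Rational(4962, 23)) = Add(Pow(69194, Rational(1, 2)), Rational(4962, 23)) = Add(Rational(4962, 23), Pow(69194, Rational(1, 2)))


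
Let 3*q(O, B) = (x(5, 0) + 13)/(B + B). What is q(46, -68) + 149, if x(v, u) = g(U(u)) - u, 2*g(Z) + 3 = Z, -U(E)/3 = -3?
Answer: 7597/51 ≈ 148.96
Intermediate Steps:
U(E) = 9 (U(E) = -3*(-3) = 9)
g(Z) = -3/2 + Z/2
x(v, u) = 3 - u (x(v, u) = (-3/2 + (½)*9) - u = (-3/2 + 9/2) - u = 3 - u)
q(O, B) = 8/(3*B) (q(O, B) = (((3 - 1*0) + 13)/(B + B))/3 = (((3 + 0) + 13)/((2*B)))/3 = ((3 + 13)*(1/(2*B)))/3 = (16*(1/(2*B)))/3 = (8/B)/3 = 8/(3*B))
q(46, -68) + 149 = (8/3)/(-68) + 149 = (8/3)*(-1/68) + 149 = -2/51 + 149 = 7597/51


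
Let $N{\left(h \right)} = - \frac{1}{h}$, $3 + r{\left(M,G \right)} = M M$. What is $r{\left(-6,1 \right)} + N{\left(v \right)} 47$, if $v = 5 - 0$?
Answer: $\frac{118}{5} \approx 23.6$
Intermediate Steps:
$r{\left(M,G \right)} = -3 + M^{2}$ ($r{\left(M,G \right)} = -3 + M M = -3 + M^{2}$)
$v = 5$ ($v = 5 + 0 = 5$)
$r{\left(-6,1 \right)} + N{\left(v \right)} 47 = \left(-3 + \left(-6\right)^{2}\right) + - \frac{1}{5} \cdot 47 = \left(-3 + 36\right) + \left(-1\right) \frac{1}{5} \cdot 47 = 33 - \frac{47}{5} = \frac{118}{5}$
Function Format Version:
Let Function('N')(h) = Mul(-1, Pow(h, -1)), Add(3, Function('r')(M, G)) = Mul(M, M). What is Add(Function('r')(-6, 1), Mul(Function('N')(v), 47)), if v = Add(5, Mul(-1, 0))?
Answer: Rational(118, 5) ≈ 23.600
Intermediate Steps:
Function('r')(M, G) = Add(-3, Pow(M, 2)) (Function('r')(M, G) = Add(-3, Mul(M, M)) = Add(-3, Pow(M, 2)))
v = 5 (v = Add(5, 0) = 5)
Add(Function('r')(-6, 1), Mul(Function('N')(v), 47)) = Add(Add(-3, Pow(-6, 2)), Mul(Mul(-1, Pow(5, -1)), 47)) = Add(Add(-3, 36), Mul(Mul(-1, Rational(1, 5)), 47)) = Add(33, Mul(Rational(-1, 5), 47)) = Add(33, Rational(-47, 5)) = Rational(118, 5)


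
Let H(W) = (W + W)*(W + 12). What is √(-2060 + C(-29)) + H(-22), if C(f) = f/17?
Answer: 440 + I*√595833/17 ≈ 440.0 + 45.406*I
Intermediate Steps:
C(f) = f/17 (C(f) = f*(1/17) = f/17)
H(W) = 2*W*(12 + W) (H(W) = (2*W)*(12 + W) = 2*W*(12 + W))
√(-2060 + C(-29)) + H(-22) = √(-2060 + (1/17)*(-29)) + 2*(-22)*(12 - 22) = √(-2060 - 29/17) + 2*(-22)*(-10) = √(-35049/17) + 440 = I*√595833/17 + 440 = 440 + I*√595833/17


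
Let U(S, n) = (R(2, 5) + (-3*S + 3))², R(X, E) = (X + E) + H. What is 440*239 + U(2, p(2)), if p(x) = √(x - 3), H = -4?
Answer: 105160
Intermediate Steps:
p(x) = √(-3 + x)
R(X, E) = -4 + E + X (R(X, E) = (X + E) - 4 = (E + X) - 4 = -4 + E + X)
U(S, n) = (6 - 3*S)² (U(S, n) = ((-4 + 5 + 2) + (-3*S + 3))² = (3 + (3 - 3*S))² = (6 - 3*S)²)
440*239 + U(2, p(2)) = 440*239 + 9*(2 - 1*2)² = 105160 + 9*(2 - 2)² = 105160 + 9*0² = 105160 + 9*0 = 105160 + 0 = 105160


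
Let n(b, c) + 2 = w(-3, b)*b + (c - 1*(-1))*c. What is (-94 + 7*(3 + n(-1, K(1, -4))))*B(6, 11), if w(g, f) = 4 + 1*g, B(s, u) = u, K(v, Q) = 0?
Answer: -1034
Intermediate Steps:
w(g, f) = 4 + g
n(b, c) = -2 + b + c*(1 + c) (n(b, c) = -2 + ((4 - 3)*b + (c - 1*(-1))*c) = -2 + (1*b + (c + 1)*c) = -2 + (b + (1 + c)*c) = -2 + (b + c*(1 + c)) = -2 + b + c*(1 + c))
(-94 + 7*(3 + n(-1, K(1, -4))))*B(6, 11) = (-94 + 7*(3 + (-2 - 1 + 0 + 0**2)))*11 = (-94 + 7*(3 + (-2 - 1 + 0 + 0)))*11 = (-94 + 7*(3 - 3))*11 = (-94 + 7*0)*11 = (-94 + 0)*11 = -94*11 = -1034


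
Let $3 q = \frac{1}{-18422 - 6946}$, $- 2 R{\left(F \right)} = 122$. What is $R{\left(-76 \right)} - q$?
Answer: $- \frac{4642343}{76104} \approx -61.0$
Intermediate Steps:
$R{\left(F \right)} = -61$ ($R{\left(F \right)} = \left(- \frac{1}{2}\right) 122 = -61$)
$q = - \frac{1}{76104}$ ($q = \frac{1}{3 \left(-18422 - 6946\right)} = \frac{1}{3 \left(-25368\right)} = \frac{1}{3} \left(- \frac{1}{25368}\right) = - \frac{1}{76104} \approx -1.314 \cdot 10^{-5}$)
$R{\left(-76 \right)} - q = -61 - - \frac{1}{76104} = -61 + \frac{1}{76104} = - \frac{4642343}{76104}$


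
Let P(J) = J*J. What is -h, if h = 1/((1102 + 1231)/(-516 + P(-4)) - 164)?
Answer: 500/84333 ≈ 0.0059289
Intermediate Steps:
P(J) = J²
h = -500/84333 (h = 1/((1102 + 1231)/(-516 + (-4)²) - 164) = 1/(2333/(-516 + 16) - 164) = 1/(2333/(-500) - 164) = 1/(2333*(-1/500) - 164) = 1/(-2333/500 - 164) = 1/(-84333/500) = -500/84333 ≈ -0.0059289)
-h = -1*(-500/84333) = 500/84333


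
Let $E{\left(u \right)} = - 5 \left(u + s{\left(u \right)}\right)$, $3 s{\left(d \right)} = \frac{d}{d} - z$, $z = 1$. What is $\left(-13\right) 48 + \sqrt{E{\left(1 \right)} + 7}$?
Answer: $-624 + \sqrt{2} \approx -622.59$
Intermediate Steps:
$s{\left(d \right)} = 0$ ($s{\left(d \right)} = \frac{\frac{d}{d} - 1}{3} = \frac{1 - 1}{3} = \frac{1}{3} \cdot 0 = 0$)
$E{\left(u \right)} = - 5 u$ ($E{\left(u \right)} = - 5 \left(u + 0\right) = - 5 u$)
$\left(-13\right) 48 + \sqrt{E{\left(1 \right)} + 7} = \left(-13\right) 48 + \sqrt{\left(-5\right) 1 + 7} = -624 + \sqrt{-5 + 7} = -624 + \sqrt{2}$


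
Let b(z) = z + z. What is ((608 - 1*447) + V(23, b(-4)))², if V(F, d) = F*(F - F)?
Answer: 25921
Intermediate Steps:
b(z) = 2*z
V(F, d) = 0 (V(F, d) = F*0 = 0)
((608 - 1*447) + V(23, b(-4)))² = ((608 - 1*447) + 0)² = ((608 - 447) + 0)² = (161 + 0)² = 161² = 25921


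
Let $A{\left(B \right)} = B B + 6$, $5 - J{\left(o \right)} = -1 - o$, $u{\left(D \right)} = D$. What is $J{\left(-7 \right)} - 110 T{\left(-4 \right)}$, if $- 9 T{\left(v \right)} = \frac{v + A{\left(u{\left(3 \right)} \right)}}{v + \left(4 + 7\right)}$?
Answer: $\frac{1147}{63} \approx 18.206$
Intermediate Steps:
$J{\left(o \right)} = 6 + o$ ($J{\left(o \right)} = 5 - \left(-1 - o\right) = 5 + \left(1 + o\right) = 6 + o$)
$A{\left(B \right)} = 6 + B^{2}$ ($A{\left(B \right)} = B^{2} + 6 = 6 + B^{2}$)
$T{\left(v \right)} = - \frac{15 + v}{9 \left(11 + v\right)}$ ($T{\left(v \right)} = - \frac{\left(v + \left(6 + 3^{2}\right)\right) \frac{1}{v + \left(4 + 7\right)}}{9} = - \frac{\left(v + \left(6 + 9\right)\right) \frac{1}{v + 11}}{9} = - \frac{\left(v + 15\right) \frac{1}{11 + v}}{9} = - \frac{\left(15 + v\right) \frac{1}{11 + v}}{9} = - \frac{\frac{1}{11 + v} \left(15 + v\right)}{9} = - \frac{15 + v}{9 \left(11 + v\right)}$)
$J{\left(-7 \right)} - 110 T{\left(-4 \right)} = \left(6 - 7\right) - 110 \frac{-15 - -4}{9 \left(11 - 4\right)} = -1 - 110 \frac{-15 + 4}{9 \cdot 7} = -1 - 110 \cdot \frac{1}{9} \cdot \frac{1}{7} \left(-11\right) = -1 - - \frac{1210}{63} = -1 + \frac{1210}{63} = \frac{1147}{63}$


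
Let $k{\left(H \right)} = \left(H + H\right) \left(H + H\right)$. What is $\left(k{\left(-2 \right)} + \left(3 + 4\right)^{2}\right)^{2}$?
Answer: $4225$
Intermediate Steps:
$k{\left(H \right)} = 4 H^{2}$ ($k{\left(H \right)} = 2 H 2 H = 4 H^{2}$)
$\left(k{\left(-2 \right)} + \left(3 + 4\right)^{2}\right)^{2} = \left(4 \left(-2\right)^{2} + \left(3 + 4\right)^{2}\right)^{2} = \left(4 \cdot 4 + 7^{2}\right)^{2} = \left(16 + 49\right)^{2} = 65^{2} = 4225$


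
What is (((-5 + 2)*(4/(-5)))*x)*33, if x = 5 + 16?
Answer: 8316/5 ≈ 1663.2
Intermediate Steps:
x = 21
(((-5 + 2)*(4/(-5)))*x)*33 = (((-5 + 2)*(4/(-5)))*21)*33 = (-12*(-1)/5*21)*33 = (-3*(-4/5)*21)*33 = ((12/5)*21)*33 = (252/5)*33 = 8316/5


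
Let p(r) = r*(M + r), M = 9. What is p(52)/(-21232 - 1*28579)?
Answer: -3172/49811 ≈ -0.063681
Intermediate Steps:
p(r) = r*(9 + r)
p(52)/(-21232 - 1*28579) = (52*(9 + 52))/(-21232 - 1*28579) = (52*61)/(-21232 - 28579) = 3172/(-49811) = 3172*(-1/49811) = -3172/49811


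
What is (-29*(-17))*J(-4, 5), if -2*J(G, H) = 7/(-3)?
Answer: 3451/6 ≈ 575.17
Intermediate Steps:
J(G, H) = 7/6 (J(G, H) = -7/(2*(-3)) = -7*(-1)/(2*3) = -1/2*(-7/3) = 7/6)
(-29*(-17))*J(-4, 5) = -29*(-17)*(7/6) = 493*(7/6) = 3451/6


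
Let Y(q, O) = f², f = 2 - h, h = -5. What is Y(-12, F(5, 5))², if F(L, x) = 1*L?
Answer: 2401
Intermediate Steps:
F(L, x) = L
f = 7 (f = 2 - 1*(-5) = 2 + 5 = 7)
Y(q, O) = 49 (Y(q, O) = 7² = 49)
Y(-12, F(5, 5))² = 49² = 2401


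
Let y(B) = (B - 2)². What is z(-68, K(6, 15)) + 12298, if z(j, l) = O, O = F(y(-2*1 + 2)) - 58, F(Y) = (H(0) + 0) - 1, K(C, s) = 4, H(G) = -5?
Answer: 12234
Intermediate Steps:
y(B) = (-2 + B)²
F(Y) = -6 (F(Y) = (-5 + 0) - 1 = -5 - 1 = -6)
O = -64 (O = -6 - 58 = -64)
z(j, l) = -64
z(-68, K(6, 15)) + 12298 = -64 + 12298 = 12234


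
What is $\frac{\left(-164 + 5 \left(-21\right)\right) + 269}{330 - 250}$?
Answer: $0$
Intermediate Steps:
$\frac{\left(-164 + 5 \left(-21\right)\right) + 269}{330 - 250} = \frac{\left(-164 - 105\right) + 269}{80} = \left(-269 + 269\right) \frac{1}{80} = 0 \cdot \frac{1}{80} = 0$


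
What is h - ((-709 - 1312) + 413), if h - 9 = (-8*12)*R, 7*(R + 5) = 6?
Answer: 14103/7 ≈ 2014.7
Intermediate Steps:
R = -29/7 (R = -5 + (⅐)*6 = -5 + 6/7 = -29/7 ≈ -4.1429)
h = 2847/7 (h = 9 - 8*12*(-29/7) = 9 - 96*(-29/7) = 9 + 2784/7 = 2847/7 ≈ 406.71)
h - ((-709 - 1312) + 413) = 2847/7 - ((-709 - 1312) + 413) = 2847/7 - (-2021 + 413) = 2847/7 - 1*(-1608) = 2847/7 + 1608 = 14103/7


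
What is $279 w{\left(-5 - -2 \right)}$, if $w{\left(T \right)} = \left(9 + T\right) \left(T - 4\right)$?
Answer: $-11718$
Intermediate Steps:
$w{\left(T \right)} = \left(-4 + T\right) \left(9 + T\right)$ ($w{\left(T \right)} = \left(9 + T\right) \left(-4 + T\right) = \left(-4 + T\right) \left(9 + T\right)$)
$279 w{\left(-5 - -2 \right)} = 279 \left(-36 + \left(-5 - -2\right)^{2} + 5 \left(-5 - -2\right)\right) = 279 \left(-36 + \left(-5 + 2\right)^{2} + 5 \left(-5 + 2\right)\right) = 279 \left(-36 + \left(-3\right)^{2} + 5 \left(-3\right)\right) = 279 \left(-36 + 9 - 15\right) = 279 \left(-42\right) = -11718$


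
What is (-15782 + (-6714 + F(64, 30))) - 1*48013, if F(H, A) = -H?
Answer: -70573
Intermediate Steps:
(-15782 + (-6714 + F(64, 30))) - 1*48013 = (-15782 + (-6714 - 1*64)) - 1*48013 = (-15782 + (-6714 - 64)) - 48013 = (-15782 - 6778) - 48013 = -22560 - 48013 = -70573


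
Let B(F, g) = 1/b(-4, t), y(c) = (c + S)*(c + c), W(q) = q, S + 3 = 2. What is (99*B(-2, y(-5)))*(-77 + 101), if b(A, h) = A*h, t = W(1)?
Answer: -594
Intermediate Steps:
S = -1 (S = -3 + 2 = -1)
t = 1
y(c) = 2*c*(-1 + c) (y(c) = (c - 1)*(c + c) = (-1 + c)*(2*c) = 2*c*(-1 + c))
B(F, g) = -¼ (B(F, g) = 1/(-4*1) = 1/(-4) = -¼)
(99*B(-2, y(-5)))*(-77 + 101) = (99*(-¼))*(-77 + 101) = -99/4*24 = -594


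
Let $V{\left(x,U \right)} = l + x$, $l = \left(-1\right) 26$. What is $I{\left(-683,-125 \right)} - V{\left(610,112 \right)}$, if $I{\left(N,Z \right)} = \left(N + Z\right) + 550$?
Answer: $-842$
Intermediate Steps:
$I{\left(N,Z \right)} = 550 + N + Z$
$l = -26$
$V{\left(x,U \right)} = -26 + x$
$I{\left(-683,-125 \right)} - V{\left(610,112 \right)} = \left(550 - 683 - 125\right) - \left(-26 + 610\right) = -258 - 584 = -842$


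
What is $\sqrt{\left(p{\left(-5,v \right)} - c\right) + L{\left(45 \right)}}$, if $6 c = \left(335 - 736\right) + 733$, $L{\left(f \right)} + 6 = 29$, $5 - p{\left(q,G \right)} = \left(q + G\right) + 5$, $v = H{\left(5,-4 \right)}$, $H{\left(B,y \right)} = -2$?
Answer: $\frac{2 i \sqrt{57}}{3} \approx 5.0332 i$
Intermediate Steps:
$v = -2$
$p{\left(q,G \right)} = - G - q$ ($p{\left(q,G \right)} = 5 - \left(\left(q + G\right) + 5\right) = 5 - \left(\left(G + q\right) + 5\right) = 5 - \left(5 + G + q\right) = - G - q$)
$L{\left(f \right)} = 23$ ($L{\left(f \right)} = -6 + 29 = 23$)
$c = \frac{166}{3}$ ($c = \frac{\left(335 - 736\right) + 733}{6} = \frac{-401 + 733}{6} = \frac{1}{6} \cdot 332 = \frac{166}{3} \approx 55.333$)
$\sqrt{\left(p{\left(-5,v \right)} - c\right) + L{\left(45 \right)}} = \sqrt{\left(\left(\left(-1\right) \left(-2\right) - -5\right) - \frac{166}{3}\right) + 23} = \sqrt{\left(\left(2 + 5\right) - \frac{166}{3}\right) + 23} = \sqrt{\left(7 - \frac{166}{3}\right) + 23} = \sqrt{- \frac{145}{3} + 23} = \sqrt{- \frac{76}{3}} = \frac{2 i \sqrt{57}}{3}$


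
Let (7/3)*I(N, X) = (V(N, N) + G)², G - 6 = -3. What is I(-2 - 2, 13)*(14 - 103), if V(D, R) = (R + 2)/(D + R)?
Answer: -45123/112 ≈ -402.88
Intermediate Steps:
G = 3 (G = 6 - 3 = 3)
V(D, R) = (2 + R)/(D + R)
I(N, X) = 3*(3 + (2 + N)/(2*N))²/7 (I(N, X) = 3*((2 + N)/(N + N) + 3)²/7 = 3*((2 + N)/((2*N)) + 3)²/7 = 3*((1/(2*N))*(2 + N) + 3)²/7 = 3*((2 + N)/(2*N) + 3)²/7 = 3*(3 + (2 + N)/(2*N))²/7)
I(-2 - 2, 13)*(14 - 103) = (3*(2 + 7*(-2 - 2))²/(28*(-2 - 2)²))*(14 - 103) = ((3/28)*(2 + 7*(-4))²/(-4)²)*(-89) = ((3/28)*(1/16)*(2 - 28)²)*(-89) = ((3/28)*(1/16)*(-26)²)*(-89) = ((3/28)*(1/16)*676)*(-89) = (507/112)*(-89) = -45123/112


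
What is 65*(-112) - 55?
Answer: -7335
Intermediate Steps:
65*(-112) - 55 = -7280 - 55 = -7335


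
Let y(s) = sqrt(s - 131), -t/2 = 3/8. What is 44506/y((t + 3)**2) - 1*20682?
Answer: -20682 - 178024*I*sqrt(2015)/2015 ≈ -20682.0 - 3965.9*I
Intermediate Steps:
t = -3/4 (t = -6/8 = -2*3/8 = -3/4 ≈ -0.75000)
y(s) = sqrt(-131 + s)
44506/y((t + 3)**2) - 1*20682 = 44506/(sqrt(-131 + (-3/4 + 3)**2)) - 1*20682 = 44506/(sqrt(-131 + (9/4)**2)) - 20682 = 44506/(sqrt(-131 + 81/16)) - 20682 = 44506/(sqrt(-2015/16)) - 20682 = 44506/((I*sqrt(2015)/4)) - 20682 = 44506*(-4*I*sqrt(2015)/2015) - 20682 = -178024*I*sqrt(2015)/2015 - 20682 = -20682 - 178024*I*sqrt(2015)/2015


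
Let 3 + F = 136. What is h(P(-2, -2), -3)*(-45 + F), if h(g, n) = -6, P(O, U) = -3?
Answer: -528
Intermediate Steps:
F = 133 (F = -3 + 136 = 133)
h(P(-2, -2), -3)*(-45 + F) = -6*(-45 + 133) = -6*88 = -528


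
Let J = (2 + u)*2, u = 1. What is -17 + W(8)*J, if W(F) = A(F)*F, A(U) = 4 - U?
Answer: -209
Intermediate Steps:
W(F) = F*(4 - F) (W(F) = (4 - F)*F = F*(4 - F))
J = 6 (J = (2 + 1)*2 = 3*2 = 6)
-17 + W(8)*J = -17 + (8*(4 - 1*8))*6 = -17 + (8*(4 - 8))*6 = -17 + (8*(-4))*6 = -17 - 32*6 = -17 - 192 = -209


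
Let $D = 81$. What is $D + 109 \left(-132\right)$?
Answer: $-14307$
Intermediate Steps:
$D + 109 \left(-132\right) = 81 + 109 \left(-132\right) = 81 - 14388 = -14307$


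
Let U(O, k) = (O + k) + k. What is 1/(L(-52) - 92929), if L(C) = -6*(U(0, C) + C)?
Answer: -1/91993 ≈ -1.0870e-5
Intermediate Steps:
U(O, k) = O + 2*k
L(C) = -18*C (L(C) = -6*((0 + 2*C) + C) = -6*(2*C + C) = -18*C)
1/(L(-52) - 92929) = 1/(-18*(-52) - 92929) = 1/(936 - 92929) = 1/(-91993) = -1/91993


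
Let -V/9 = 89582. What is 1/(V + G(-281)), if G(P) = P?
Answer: -1/806519 ≈ -1.2399e-6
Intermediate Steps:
V = -806238 (V = -9*89582 = -806238)
1/(V + G(-281)) = 1/(-806238 - 281) = 1/(-806519) = -1/806519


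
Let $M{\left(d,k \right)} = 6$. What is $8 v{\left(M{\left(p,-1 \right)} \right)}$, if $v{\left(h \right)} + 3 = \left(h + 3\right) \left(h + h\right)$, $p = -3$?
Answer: $840$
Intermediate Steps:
$v{\left(h \right)} = -3 + 2 h \left(3 + h\right)$ ($v{\left(h \right)} = -3 + \left(h + 3\right) \left(h + h\right) = -3 + \left(3 + h\right) 2 h = -3 + 2 h \left(3 + h\right)$)
$8 v{\left(M{\left(p,-1 \right)} \right)} = 8 \left(-3 + 2 \cdot 6^{2} + 6 \cdot 6\right) = 8 \left(-3 + 2 \cdot 36 + 36\right) = 8 \left(-3 + 72 + 36\right) = 8 \cdot 105 = 840$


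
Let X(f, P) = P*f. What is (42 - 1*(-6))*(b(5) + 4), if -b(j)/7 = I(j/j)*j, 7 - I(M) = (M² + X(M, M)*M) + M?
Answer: -6528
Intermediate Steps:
I(M) = 7 - M - M² - M³ (I(M) = 7 - ((M² + (M*M)*M) + M) = 7 - ((M² + M²*M) + M) = 7 - ((M² + M³) + M) = 7 - (M + M² + M³) = 7 + (-M - M² - M³) = 7 - M - M² - M³)
b(j) = -28*j (b(j) = -7*(7 - j/j - (j/j)² - (j/j)³)*j = -7*(7 - 1*1 - 1*1² - 1*1³)*j = -7*(7 - 1 - 1*1 - 1*1)*j = -7*(7 - 1 - 1 - 1)*j = -28*j)
(42 - 1*(-6))*(b(5) + 4) = (42 - 1*(-6))*(-28*5 + 4) = (42 + 6)*(-140 + 4) = 48*(-136) = -6528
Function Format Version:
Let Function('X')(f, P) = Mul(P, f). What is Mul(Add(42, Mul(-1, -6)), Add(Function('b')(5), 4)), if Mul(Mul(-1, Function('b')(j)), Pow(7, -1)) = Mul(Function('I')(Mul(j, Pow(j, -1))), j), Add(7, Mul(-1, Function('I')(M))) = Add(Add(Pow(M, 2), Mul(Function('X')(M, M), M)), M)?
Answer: -6528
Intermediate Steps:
Function('I')(M) = Add(7, Mul(-1, M), Mul(-1, Pow(M, 2)), Mul(-1, Pow(M, 3))) (Function('I')(M) = Add(7, Mul(-1, Add(Add(Pow(M, 2), Mul(Mul(M, M), M)), M))) = Add(7, Mul(-1, Add(Add(Pow(M, 2), Mul(Pow(M, 2), M)), M))) = Add(7, Mul(-1, Add(Add(Pow(M, 2), Pow(M, 3)), M))) = Add(7, Mul(-1, Add(M, Pow(M, 2), Pow(M, 3)))) = Add(7, Add(Mul(-1, M), Mul(-1, Pow(M, 2)), Mul(-1, Pow(M, 3)))) = Add(7, Mul(-1, M), Mul(-1, Pow(M, 2)), Mul(-1, Pow(M, 3))))
Function('b')(j) = Mul(-28, j) (Function('b')(j) = Mul(-7, Mul(Add(7, Mul(-1, Mul(j, Pow(j, -1))), Mul(-1, Pow(Mul(j, Pow(j, -1)), 2)), Mul(-1, Pow(Mul(j, Pow(j, -1)), 3))), j)) = Mul(-7, Mul(Add(7, Mul(-1, 1), Mul(-1, Pow(1, 2)), Mul(-1, Pow(1, 3))), j)) = Mul(-7, Mul(Add(7, -1, Mul(-1, 1), Mul(-1, 1)), j)) = Mul(-7, Mul(Add(7, -1, -1, -1), j)) = Mul(-7, Mul(4, j)) = Mul(-28, j))
Mul(Add(42, Mul(-1, -6)), Add(Function('b')(5), 4)) = Mul(Add(42, Mul(-1, -6)), Add(Mul(-28, 5), 4)) = Mul(Add(42, 6), Add(-140, 4)) = Mul(48, -136) = -6528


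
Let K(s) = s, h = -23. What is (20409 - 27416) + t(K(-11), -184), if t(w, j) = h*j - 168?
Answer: -2943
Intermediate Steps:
t(w, j) = -168 - 23*j (t(w, j) = -23*j - 168 = -168 - 23*j)
(20409 - 27416) + t(K(-11), -184) = (20409 - 27416) + (-168 - 23*(-184)) = -7007 + (-168 + 4232) = -7007 + 4064 = -2943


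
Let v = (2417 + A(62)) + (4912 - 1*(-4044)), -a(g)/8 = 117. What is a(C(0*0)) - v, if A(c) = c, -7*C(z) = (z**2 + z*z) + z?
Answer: -12371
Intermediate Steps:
C(z) = -2*z**2/7 - z/7 (C(z) = -((z**2 + z*z) + z)/7 = -((z**2 + z**2) + z)/7 = -(2*z**2 + z)/7 = -(z + 2*z**2)/7 = -2*z**2/7 - z/7)
a(g) = -936 (a(g) = -8*117 = -936)
v = 11435 (v = (2417 + 62) + (4912 - 1*(-4044)) = 2479 + (4912 + 4044) = 2479 + 8956 = 11435)
a(C(0*0)) - v = -936 - 1*11435 = -936 - 11435 = -12371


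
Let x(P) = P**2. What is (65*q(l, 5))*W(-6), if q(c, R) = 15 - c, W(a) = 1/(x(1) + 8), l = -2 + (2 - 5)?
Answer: 1300/9 ≈ 144.44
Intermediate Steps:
l = -5 (l = -2 - 3 = -5)
W(a) = 1/9 (W(a) = 1/(1**2 + 8) = 1/(1 + 8) = 1/9)
(65*q(l, 5))*W(-6) = (65*(15 - 1*(-5)))*(1/9) = (65*(15 + 5))*(1/9) = (65*20)*(1/9) = 1300*(1/9) = 1300/9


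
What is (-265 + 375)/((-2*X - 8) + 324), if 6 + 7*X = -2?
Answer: 385/1114 ≈ 0.34560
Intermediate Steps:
X = -8/7 (X = -6/7 + (⅐)*(-2) = -6/7 - 2/7 = -8/7 ≈ -1.1429)
(-265 + 375)/((-2*X - 8) + 324) = (-265 + 375)/((-2*(-8/7) - 8) + 324) = 110/((16/7 - 8) + 324) = 110/(-40/7 + 324) = 110/(2228/7) = 110*(7/2228) = 385/1114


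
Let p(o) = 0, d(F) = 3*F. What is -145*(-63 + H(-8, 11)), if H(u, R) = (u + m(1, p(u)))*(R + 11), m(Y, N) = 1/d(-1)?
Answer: 107155/3 ≈ 35718.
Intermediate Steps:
m(Y, N) = -⅓ (m(Y, N) = 1/(3*(-1)) = 1/(-3) = -⅓)
H(u, R) = (11 + R)*(-⅓ + u) (H(u, R) = (u - ⅓)*(R + 11) = (-⅓ + u)*(11 + R) = (11 + R)*(-⅓ + u))
-145*(-63 + H(-8, 11)) = -145*(-63 + (-11/3 + 11*(-8) - ⅓*11 + 11*(-8))) = -145*(-63 + (-11/3 - 88 - 11/3 - 88)) = -145*(-63 - 550/3) = -145*(-739/3) = 107155/3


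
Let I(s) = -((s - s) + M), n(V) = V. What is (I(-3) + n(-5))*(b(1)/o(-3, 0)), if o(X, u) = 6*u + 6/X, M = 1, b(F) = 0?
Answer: 0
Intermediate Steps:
I(s) = -1 (I(s) = -((s - s) + 1) = -(0 + 1) = -1*1 = -1)
(I(-3) + n(-5))*(b(1)/o(-3, 0)) = (-1 - 5)*(0/(6*0 + 6/(-3))) = -0/(0 + 6*(-⅓)) = -0/(0 - 2) = -0/(-2) = -0*(-1)/2 = -6*0 = 0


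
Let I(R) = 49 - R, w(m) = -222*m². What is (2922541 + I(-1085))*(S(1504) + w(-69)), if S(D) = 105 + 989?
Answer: -3086956401400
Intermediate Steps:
S(D) = 1094
(2922541 + I(-1085))*(S(1504) + w(-69)) = (2922541 + (49 - 1*(-1085)))*(1094 - 222*(-69)²) = (2922541 + (49 + 1085))*(1094 - 222*4761) = (2922541 + 1134)*(1094 - 1056942) = 2923675*(-1055848) = -3086956401400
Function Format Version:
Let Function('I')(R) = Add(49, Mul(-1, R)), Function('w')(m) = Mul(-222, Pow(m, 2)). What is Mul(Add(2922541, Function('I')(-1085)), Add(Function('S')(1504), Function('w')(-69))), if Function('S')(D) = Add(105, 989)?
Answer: -3086956401400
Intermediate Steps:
Function('S')(D) = 1094
Mul(Add(2922541, Function('I')(-1085)), Add(Function('S')(1504), Function('w')(-69))) = Mul(Add(2922541, Add(49, Mul(-1, -1085))), Add(1094, Mul(-222, Pow(-69, 2)))) = Mul(Add(2922541, Add(49, 1085)), Add(1094, Mul(-222, 4761))) = Mul(Add(2922541, 1134), Add(1094, -1056942)) = Mul(2923675, -1055848) = -3086956401400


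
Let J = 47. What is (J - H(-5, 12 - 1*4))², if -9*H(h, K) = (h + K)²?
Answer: 2304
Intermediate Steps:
H(h, K) = -(K + h)²/9 (H(h, K) = -(h + K)²/9 = -(K + h)²/9)
(J - H(-5, 12 - 1*4))² = (47 - (-1)*((12 - 1*4) - 5)²/9)² = (47 - (-1)*((12 - 4) - 5)²/9)² = (47 - (-1)*(8 - 5)²/9)² = (47 - (-1)*3²/9)² = (47 - (-1)*9/9)² = (47 - 1*(-1))² = (47 + 1)² = 48² = 2304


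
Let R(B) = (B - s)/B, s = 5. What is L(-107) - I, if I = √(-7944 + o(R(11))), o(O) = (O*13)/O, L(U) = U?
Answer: -107 - I*√7931 ≈ -107.0 - 89.056*I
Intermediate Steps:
R(B) = (-5 + B)/B (R(B) = (B - 1*5)/B = (B - 5)/B = (-5 + B)/B)
o(O) = 13 (o(O) = (13*O)/O = 13)
I = I*√7931 (I = √(-7944 + 13) = √(-7931) = I*√7931 ≈ 89.056*I)
L(-107) - I = -107 - I*√7931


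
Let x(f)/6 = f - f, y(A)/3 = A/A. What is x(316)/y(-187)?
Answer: 0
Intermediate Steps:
y(A) = 3 (y(A) = 3*(A/A) = 3*1 = 3)
x(f) = 0 (x(f) = 6*(f - f) = 6*0 = 0)
x(316)/y(-187) = 0/3 = 0*(⅓) = 0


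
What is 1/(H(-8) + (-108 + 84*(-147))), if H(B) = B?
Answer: -1/12464 ≈ -8.0231e-5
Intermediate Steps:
1/(H(-8) + (-108 + 84*(-147))) = 1/(-8 + (-108 + 84*(-147))) = 1/(-8 + (-108 - 12348)) = 1/(-8 - 12456) = 1/(-12464) = -1/12464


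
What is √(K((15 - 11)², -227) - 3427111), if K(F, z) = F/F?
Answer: 9*I*√42310 ≈ 1851.2*I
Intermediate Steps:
K(F, z) = 1
√(K((15 - 11)², -227) - 3427111) = √(1 - 3427111) = √(-3427110) = 9*I*√42310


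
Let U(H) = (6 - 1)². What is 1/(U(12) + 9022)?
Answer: 1/9047 ≈ 0.00011053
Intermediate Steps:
U(H) = 25 (U(H) = 5² = 25)
1/(U(12) + 9022) = 1/(25 + 9022) = 1/9047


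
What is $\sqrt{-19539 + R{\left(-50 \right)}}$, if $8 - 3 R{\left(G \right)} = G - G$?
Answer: $\frac{i \sqrt{175827}}{3} \approx 139.77 i$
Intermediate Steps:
$R{\left(G \right)} = \frac{8}{3}$ ($R{\left(G \right)} = \frac{8}{3} - \frac{G - G}{3} = \frac{8}{3} - 0 = \frac{8}{3} + 0 = \frac{8}{3}$)
$\sqrt{-19539 + R{\left(-50 \right)}} = \sqrt{-19539 + \frac{8}{3}} = \sqrt{- \frac{58609}{3}} = \frac{i \sqrt{175827}}{3}$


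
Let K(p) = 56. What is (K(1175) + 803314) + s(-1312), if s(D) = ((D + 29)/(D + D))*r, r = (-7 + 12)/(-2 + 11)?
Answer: 18972392335/23616 ≈ 8.0337e+5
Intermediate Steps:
r = 5/9 ≈ 0.55556
s(D) = 5*(29 + D)/(18*D) (s(D) = ((D + 29)/(D + D))*(5/9) = ((29 + D)/((2*D)))*(5/9) = ((29 + D)*(1/(2*D)))*(5/9) = ((29 + D)/(2*D))*(5/9) = 5*(29 + D)/(18*D))
(K(1175) + 803314) + s(-1312) = (56 + 803314) + (5/18)*(29 - 1312)/(-1312) = 803370 + (5/18)*(-1/1312)*(-1283) = 803370 + 6415/23616 = 18972392335/23616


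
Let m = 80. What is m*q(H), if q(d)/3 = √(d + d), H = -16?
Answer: 960*I*√2 ≈ 1357.6*I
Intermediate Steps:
q(d) = 3*√2*√d (q(d) = 3*√(d + d) = 3*√(2*d) = 3*(√2*√d) = 3*√2*√d)
m*q(H) = 80*(3*√2*√(-16)) = 80*(3*√2*(4*I)) = 80*(12*I*√2) = 960*I*√2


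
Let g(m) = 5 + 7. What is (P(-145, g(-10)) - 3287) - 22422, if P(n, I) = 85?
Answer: -25624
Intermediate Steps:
g(m) = 12
(P(-145, g(-10)) - 3287) - 22422 = (85 - 3287) - 22422 = -3202 - 22422 = -25624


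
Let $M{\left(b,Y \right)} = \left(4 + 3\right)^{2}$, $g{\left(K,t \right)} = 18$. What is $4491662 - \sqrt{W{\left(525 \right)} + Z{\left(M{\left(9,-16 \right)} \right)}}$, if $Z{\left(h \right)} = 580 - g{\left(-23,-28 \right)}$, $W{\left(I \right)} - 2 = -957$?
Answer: $4491662 - i \sqrt{393} \approx 4.4917 \cdot 10^{6} - 19.824 i$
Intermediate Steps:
$W{\left(I \right)} = -955$ ($W{\left(I \right)} = 2 - 957 = -955$)
$M{\left(b,Y \right)} = 49$ ($M{\left(b,Y \right)} = 7^{2} = 49$)
$Z{\left(h \right)} = 562$ ($Z{\left(h \right)} = 580 - 18 = 562$)
$4491662 - \sqrt{W{\left(525 \right)} + Z{\left(M{\left(9,-16 \right)} \right)}} = 4491662 - \sqrt{-955 + 562} = 4491662 - \sqrt{-393} = 4491662 - i \sqrt{393}$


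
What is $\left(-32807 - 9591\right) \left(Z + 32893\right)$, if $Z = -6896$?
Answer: $-1102220806$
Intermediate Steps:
$\left(-32807 - 9591\right) \left(Z + 32893\right) = \left(-32807 - 9591\right) \left(-6896 + 32893\right) = \left(-42398\right) 25997 = -1102220806$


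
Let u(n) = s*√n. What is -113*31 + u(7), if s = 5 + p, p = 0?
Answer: -3503 + 5*√7 ≈ -3489.8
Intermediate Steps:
s = 5 (s = 5 + 0 = 5)
u(n) = 5*√n
-113*31 + u(7) = -113*31 + 5*√7 = -3503 + 5*√7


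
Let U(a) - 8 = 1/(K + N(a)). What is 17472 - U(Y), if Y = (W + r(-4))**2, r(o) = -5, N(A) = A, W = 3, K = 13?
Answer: 296887/17 ≈ 17464.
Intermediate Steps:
Y = 4 (Y = (3 - 5)**2 = (-2)**2 = 4)
U(a) = 8 + 1/(13 + a)
17472 - U(Y) = 17472 - (105 + 8*4)/(13 + 4) = 17472 - (105 + 32)/17 = 17472 - 137/17 = 296887/17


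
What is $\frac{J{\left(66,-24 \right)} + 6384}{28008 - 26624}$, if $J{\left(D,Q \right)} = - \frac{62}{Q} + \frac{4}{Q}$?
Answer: $\frac{76637}{16608} \approx 4.6145$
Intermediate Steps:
$J{\left(D,Q \right)} = - \frac{58}{Q}$
$\frac{J{\left(66,-24 \right)} + 6384}{28008 - 26624} = \frac{- \frac{58}{-24} + 6384}{28008 - 26624} = \frac{\left(-58\right) \left(- \frac{1}{24}\right) + 6384}{1384} = \left(\frac{29}{12} + 6384\right) \frac{1}{1384} = \frac{76637}{12} \cdot \frac{1}{1384} = \frac{76637}{16608}$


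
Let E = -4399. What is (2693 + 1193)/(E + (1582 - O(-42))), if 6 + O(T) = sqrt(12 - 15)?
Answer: -1820591/1316954 + 1943*I*sqrt(3)/3950862 ≈ -1.3824 + 0.00085181*I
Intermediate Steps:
O(T) = -6 + I*sqrt(3) (O(T) = -6 + sqrt(12 - 15) = -6 + sqrt(-3) = -6 + I*sqrt(3))
(2693 + 1193)/(E + (1582 - O(-42))) = (2693 + 1193)/(-4399 + (1582 - (-6 + I*sqrt(3)))) = 3886/(-4399 + (1582 + (6 - I*sqrt(3)))) = 3886/(-4399 + (1588 - I*sqrt(3))) = 3886/(-2811 - I*sqrt(3))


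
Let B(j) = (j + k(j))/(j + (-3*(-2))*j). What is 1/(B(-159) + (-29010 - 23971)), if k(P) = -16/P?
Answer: -176967/9375863362 ≈ -1.8875e-5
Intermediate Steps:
B(j) = (j - 16/j)/(7*j) (B(j) = (j - 16/j)/(j + (-3*(-2))*j) = (j - 16/j)/(j + 6*j) = (j - 16/j)/((7*j)) = (j - 16/j)*(1/(7*j)) = (j - 16/j)/(7*j))
1/(B(-159) + (-29010 - 23971)) = 1/((1/7)*(-16 + (-159)**2)/(-159)**2 + (-29010 - 23971)) = 1/((1/7)*(1/25281)*(-16 + 25281) - 52981) = 1/((1/7)*(1/25281)*25265 - 52981) = 1/(25265/176967 - 52981) = 1/(-9375863362/176967) = -176967/9375863362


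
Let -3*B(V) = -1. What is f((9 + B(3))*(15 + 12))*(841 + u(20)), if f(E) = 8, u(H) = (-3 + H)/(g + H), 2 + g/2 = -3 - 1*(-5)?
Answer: 33674/5 ≈ 6734.8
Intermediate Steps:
g = 0 (g = -4 + 2*(-3 - 1*(-5)) = -4 + 2*(-3 + 5) = -4 + 2*2 = -4 + 4 = 0)
B(V) = ⅓ (B(V) = -⅓*(-1) = ⅓)
u(H) = (-3 + H)/H (u(H) = (-3 + H)/(0 + H) = (-3 + H)/H)
f((9 + B(3))*(15 + 12))*(841 + u(20)) = 8*(841 + (-3 + 20)/20) = 8*(841 + (1/20)*17) = 8*(841 + 17/20) = 8*(16837/20) = 33674/5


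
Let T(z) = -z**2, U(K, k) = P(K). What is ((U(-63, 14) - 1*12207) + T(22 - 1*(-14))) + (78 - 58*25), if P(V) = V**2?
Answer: -10906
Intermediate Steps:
U(K, k) = K**2
((U(-63, 14) - 1*12207) + T(22 - 1*(-14))) + (78 - 58*25) = (((-63)**2 - 1*12207) - (22 - 1*(-14))**2) + (78 - 58*25) = ((3969 - 12207) - (22 + 14)**2) + (78 - 1450) = (-8238 - 1*36**2) - 1372 = (-8238 - 1*1296) - 1372 = (-8238 - 1296) - 1372 = -9534 - 1372 = -10906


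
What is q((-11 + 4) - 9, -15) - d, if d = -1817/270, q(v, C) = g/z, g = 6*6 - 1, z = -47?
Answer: 75949/12690 ≈ 5.9849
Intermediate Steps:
g = 35 (g = 36 - 1 = 35)
q(v, C) = -35/47 (q(v, C) = 35/(-47) = 35*(-1/47) = -35/47)
d = -1817/270 (d = -1817*1/270 = -1817/270 ≈ -6.7296)
q((-11 + 4) - 9, -15) - d = -35/47 - 1*(-1817/270) = -35/47 + 1817/270 = 75949/12690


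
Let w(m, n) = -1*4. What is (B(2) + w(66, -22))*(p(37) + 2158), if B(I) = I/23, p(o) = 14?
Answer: -195480/23 ≈ -8499.1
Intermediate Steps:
w(m, n) = -4
B(I) = I/23 (B(I) = I*(1/23) = I/23)
(B(2) + w(66, -22))*(p(37) + 2158) = ((1/23)*2 - 4)*(14 + 2158) = (2/23 - 4)*2172 = -90/23*2172 = -195480/23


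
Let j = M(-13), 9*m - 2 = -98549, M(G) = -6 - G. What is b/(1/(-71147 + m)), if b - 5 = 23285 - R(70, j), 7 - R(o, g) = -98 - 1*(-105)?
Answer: -5736094100/3 ≈ -1.9120e+9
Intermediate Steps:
m = -32849/3 (m = 2/9 + (1/9)*(-98549) = 2/9 - 98549/9 = -32849/3 ≈ -10950.)
j = 7 (j = -6 - 1*(-13) = -6 + 13 = 7)
R(o, g) = 0 (R(o, g) = 7 - (-98 - 1*(-105)) = 7 - (-98 + 105) = 7 - 1*7 = 7 - 7 = 0)
b = 23290 (b = 5 + (23285 - 1*0) = 5 + (23285 + 0) = 5 + 23285 = 23290)
b/(1/(-71147 + m)) = 23290/(1/(-71147 - 32849/3)) = 23290/(1/(-246290/3)) = 23290/(-3/246290) = 23290*(-246290/3) = -5736094100/3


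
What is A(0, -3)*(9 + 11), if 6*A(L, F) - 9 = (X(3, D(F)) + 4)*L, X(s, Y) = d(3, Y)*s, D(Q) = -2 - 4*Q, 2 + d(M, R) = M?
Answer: 30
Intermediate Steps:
d(M, R) = -2 + M
X(s, Y) = s (X(s, Y) = (-2 + 3)*s = 1*s = s)
A(L, F) = 3/2 + 7*L/6 (A(L, F) = 3/2 + ((3 + 4)*L)/6 = 3/2 + (7*L)/6 = 3/2 + 7*L/6)
A(0, -3)*(9 + 11) = (3/2 + (7/6)*0)*(9 + 11) = (3/2 + 0)*20 = (3/2)*20 = 30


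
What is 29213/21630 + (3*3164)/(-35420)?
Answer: 1184875/1094478 ≈ 1.0826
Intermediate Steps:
29213/21630 + (3*3164)/(-35420) = 29213*(1/21630) + 9492*(-1/35420) = 29213/21630 - 339/1265 = 1184875/1094478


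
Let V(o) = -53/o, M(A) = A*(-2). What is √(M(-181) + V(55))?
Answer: √1092135/55 ≈ 19.001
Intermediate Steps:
M(A) = -2*A
√(M(-181) + V(55)) = √(-2*(-181) - 53/55) = √(362 - 53*1/55) = √(362 - 53/55) = √(19857/55) = √1092135/55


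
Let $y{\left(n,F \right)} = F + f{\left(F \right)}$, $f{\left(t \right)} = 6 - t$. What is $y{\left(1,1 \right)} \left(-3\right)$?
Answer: $-18$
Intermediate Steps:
$y{\left(n,F \right)} = 6$ ($y{\left(n,F \right)} = F - \left(-6 + F\right) = 6$)
$y{\left(1,1 \right)} \left(-3\right) = 6 \left(-3\right) = -18$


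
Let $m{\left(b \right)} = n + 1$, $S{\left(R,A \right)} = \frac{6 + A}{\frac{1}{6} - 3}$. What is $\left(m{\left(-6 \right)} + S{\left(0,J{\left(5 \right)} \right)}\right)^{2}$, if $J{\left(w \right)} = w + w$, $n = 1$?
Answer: $\frac{3844}{289} \approx 13.301$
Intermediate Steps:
$J{\left(w \right)} = 2 w$
$S{\left(R,A \right)} = - \frac{36}{17} - \frac{6 A}{17}$ ($S{\left(R,A \right)} = \frac{6 + A}{\frac{1}{6} - 3} = \frac{6 + A}{- \frac{17}{6}} = \left(6 + A\right) \left(- \frac{6}{17}\right) = - \frac{36}{17} - \frac{6 A}{17}$)
$m{\left(b \right)} = 2$ ($m{\left(b \right)} = 1 + 1 = 2$)
$\left(m{\left(-6 \right)} + S{\left(0,J{\left(5 \right)} \right)}\right)^{2} = \left(2 - \left(\frac{36}{17} + \frac{6 \cdot 2 \cdot 5}{17}\right)\right)^{2} = \left(2 - \frac{96}{17}\right)^{2} = \left(- \frac{62}{17}\right)^{2} = \frac{3844}{289}$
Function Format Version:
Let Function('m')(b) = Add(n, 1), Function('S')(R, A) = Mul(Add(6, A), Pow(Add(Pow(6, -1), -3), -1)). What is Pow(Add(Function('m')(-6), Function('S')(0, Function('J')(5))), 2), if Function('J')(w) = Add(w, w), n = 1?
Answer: Rational(3844, 289) ≈ 13.301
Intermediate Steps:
Function('J')(w) = Mul(2, w)
Function('S')(R, A) = Add(Rational(-36, 17), Mul(Rational(-6, 17), A)) (Function('S')(R, A) = Mul(Add(6, A), Pow(Add(Rational(1, 6), -3), -1)) = Mul(Add(6, A), Pow(Rational(-17, 6), -1)) = Mul(Add(6, A), Rational(-6, 17)) = Add(Rational(-36, 17), Mul(Rational(-6, 17), A)))
Function('m')(b) = 2 (Function('m')(b) = Add(1, 1) = 2)
Pow(Add(Function('m')(-6), Function('S')(0, Function('J')(5))), 2) = Pow(Add(2, Add(Rational(-36, 17), Mul(Rational(-6, 17), Mul(2, 5)))), 2) = Pow(Add(2, Add(Rational(-36, 17), Mul(Rational(-6, 17), 10))), 2) = Pow(Add(2, Add(Rational(-36, 17), Rational(-60, 17))), 2) = Pow(Add(2, Rational(-96, 17)), 2) = Pow(Rational(-62, 17), 2) = Rational(3844, 289)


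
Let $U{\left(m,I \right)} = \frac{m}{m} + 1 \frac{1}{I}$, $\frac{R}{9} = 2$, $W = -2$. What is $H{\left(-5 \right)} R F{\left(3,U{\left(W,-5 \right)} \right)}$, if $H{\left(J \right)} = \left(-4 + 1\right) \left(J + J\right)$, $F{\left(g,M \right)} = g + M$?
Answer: $2052$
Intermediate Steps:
$R = 18$ ($R = 9 \cdot 2 = 18$)
$U{\left(m,I \right)} = 1 + \frac{1}{I}$
$F{\left(g,M \right)} = M + g$
$H{\left(J \right)} = - 6 J$ ($H{\left(J \right)} = - 3 \cdot 2 J = - 6 J$)
$H{\left(-5 \right)} R F{\left(3,U{\left(W,-5 \right)} \right)} = \left(-6\right) \left(-5\right) 18 \left(\frac{1 - 5}{-5} + 3\right) = 30 \cdot 18 \left(\left(- \frac{1}{5}\right) \left(-4\right) + 3\right) = 540 \left(\frac{4}{5} + 3\right) = 540 \cdot \frac{19}{5} = 2052$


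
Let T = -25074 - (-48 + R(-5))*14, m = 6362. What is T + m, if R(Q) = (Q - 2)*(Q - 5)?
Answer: -19020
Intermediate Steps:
R(Q) = (-5 + Q)*(-2 + Q) (R(Q) = (-2 + Q)*(-5 + Q) = (-5 + Q)*(-2 + Q))
T = -25382 (T = -25074 - (-48 + (10 + (-5)² - 7*(-5)))*14 = -25074 - (-48 + (10 + 25 + 35))*14 = -25074 - (-48 + 70)*14 = -25074 - 22*14 = -25074 - 1*308 = -25074 - 308 = -25382)
T + m = -25382 + 6362 = -19020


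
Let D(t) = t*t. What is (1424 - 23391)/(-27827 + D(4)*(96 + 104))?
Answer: 21967/24627 ≈ 0.89199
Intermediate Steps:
D(t) = t²
(1424 - 23391)/(-27827 + D(4)*(96 + 104)) = (1424 - 23391)/(-27827 + 4²*(96 + 104)) = -21967/(-27827 + 16*200) = -21967/(-27827 + 3200) = -21967/(-24627) = -21967*(-1/24627) = 21967/24627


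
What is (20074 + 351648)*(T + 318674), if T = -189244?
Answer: 48111978460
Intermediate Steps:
(20074 + 351648)*(T + 318674) = (20074 + 351648)*(-189244 + 318674) = 371722*129430 = 48111978460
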